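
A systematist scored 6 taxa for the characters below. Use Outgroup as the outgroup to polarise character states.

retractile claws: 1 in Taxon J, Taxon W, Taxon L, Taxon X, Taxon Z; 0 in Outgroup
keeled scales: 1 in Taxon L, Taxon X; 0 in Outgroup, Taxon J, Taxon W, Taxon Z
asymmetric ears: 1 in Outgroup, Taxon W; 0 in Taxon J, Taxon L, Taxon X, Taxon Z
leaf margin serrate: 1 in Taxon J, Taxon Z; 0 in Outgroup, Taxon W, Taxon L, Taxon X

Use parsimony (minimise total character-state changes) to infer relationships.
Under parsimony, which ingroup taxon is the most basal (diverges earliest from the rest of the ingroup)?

Character polarity is set by the outgroup: the derived state is whichever differs from the outgroup's state, so for asymmetric ears the derived state is '0', and for the remaining characters it is '1'.
retractile claws (derived state '1') is shared by all ingroup taxa — unites the whole ingroup.
keeled scales: derived state '1' in Taxon L and Taxon X only — synapomorphy for {Taxon L, Taxon X}.
Only Taxon J, Taxon L, Taxon X, and Taxon Z show the derived state '0' for asymmetric ears, supporting them as a clade.
Only Taxon J and Taxon Z show the derived state '1' for leaf margin serrate, supporting them as a clade.
Most parsimonious ingroup topology: (((Taxon J,Taxon Z),(Taxon L,Taxon X)),Taxon W).
Taxon W is sister to the clade containing all other ingroup taxa, so it is the earliest-diverging (most basal) ingroup lineage.

Taxon W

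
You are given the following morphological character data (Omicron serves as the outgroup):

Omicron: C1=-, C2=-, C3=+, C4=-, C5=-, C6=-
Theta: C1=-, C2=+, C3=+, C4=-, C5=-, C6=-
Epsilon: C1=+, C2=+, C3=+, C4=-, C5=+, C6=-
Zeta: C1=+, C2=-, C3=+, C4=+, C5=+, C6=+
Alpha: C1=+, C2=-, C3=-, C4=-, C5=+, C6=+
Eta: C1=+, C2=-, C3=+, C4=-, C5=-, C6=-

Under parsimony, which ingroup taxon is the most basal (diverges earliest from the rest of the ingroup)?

Theta

Character polarity is set by the outgroup: the derived state is whichever differs from the outgroup's state, so for C3 the derived state is '-', and for the remaining characters it is '+'.
Only Alpha, Epsilon, Eta, and Zeta show the derived state '+' for C1, supporting them as a clade.
C2 groups Epsilon and Theta, which is incompatible with the clades supported by the remaining characters; treating it as convergent (homoplasy) costs fewer steps than any alternative tree.
C3 (derived state '-') is unique to Alpha (autapomorphy; uninformative for grouping).
C4 (derived state '+') is unique to Zeta (autapomorphy; uninformative for grouping).
C5: derived state '+' in Alpha, Epsilon, and Zeta only — synapomorphy for {Alpha, Epsilon, Zeta}.
Only Alpha and Zeta show the derived state '+' for C6, supporting them as a clade.
Most parsimonious ingroup topology: (Theta,((Epsilon,(Zeta,Alpha)),Eta)).
Theta is sister to the clade containing all other ingroup taxa, so it is the earliest-diverging (most basal) ingroup lineage.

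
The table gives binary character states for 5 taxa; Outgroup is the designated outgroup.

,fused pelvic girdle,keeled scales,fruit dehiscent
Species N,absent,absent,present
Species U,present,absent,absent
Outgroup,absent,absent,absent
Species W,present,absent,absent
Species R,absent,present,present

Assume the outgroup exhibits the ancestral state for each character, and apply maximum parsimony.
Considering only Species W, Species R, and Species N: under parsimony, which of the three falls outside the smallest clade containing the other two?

The outgroup has state 'absent' for every character, so 'present' is the derived state throughout.
Only Species U and Species W show the derived state 'present' for fused pelvic girdle, supporting them as a clade.
keeled scales: derived state 'present' in Species R only — an autapomorphy, so it tells us nothing about relationships among taxa.
Only Species N and Species R show the derived state 'present' for fruit dehiscent, supporting them as a clade.
Most parsimonious ingroup topology: ((Species U,Species W),(Species R,Species N)).
Species N and Species R share a more recent common ancestor with each other than either does with Species W, so Species W is the least closely related of the three.

Species W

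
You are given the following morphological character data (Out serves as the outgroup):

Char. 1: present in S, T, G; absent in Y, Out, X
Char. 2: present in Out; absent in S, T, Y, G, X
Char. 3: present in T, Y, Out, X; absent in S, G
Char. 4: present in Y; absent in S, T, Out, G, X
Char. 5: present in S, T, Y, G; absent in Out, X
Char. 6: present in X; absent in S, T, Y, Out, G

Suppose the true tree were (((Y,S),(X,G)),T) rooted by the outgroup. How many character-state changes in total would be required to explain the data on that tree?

Map each character onto (((Y,S),(X,G)),T) (rooted by Out) and count the minimum state changes it requires (Fitch parsimony):
Char. 1: 3; Char. 2: 1; Char. 3: 2; Char. 4: 1; Char. 5: 2; Char. 6: 1.
Total tree length = 10.

10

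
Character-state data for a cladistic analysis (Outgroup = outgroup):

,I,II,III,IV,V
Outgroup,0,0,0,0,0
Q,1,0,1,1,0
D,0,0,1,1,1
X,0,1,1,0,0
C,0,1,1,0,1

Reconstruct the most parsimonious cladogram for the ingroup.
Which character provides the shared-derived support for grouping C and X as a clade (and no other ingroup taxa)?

II

The outgroup has state '0' for every character, so '1' is the derived state throughout.
I (derived state '1') is unique to Q (autapomorphy; uninformative for grouping).
II (derived state '1') is shared by C and X — a synapomorphy uniting that clade.
III (derived state '1') is shared by all ingroup taxa — unites the whole ingroup.
IV: derived state '1' in D and Q only — synapomorphy for {D, Q}.
V (state '1') occurs in C and D but conflicts with the nesting implied by the other characters — most parsimoniously interpreted as homoplasy.
Most parsimonious ingroup topology: ((Q,D),(X,C)).
The clade {C, X} is supported by II: its derived state '1' occurs in exactly those taxa and in no other taxon (including the outgroup).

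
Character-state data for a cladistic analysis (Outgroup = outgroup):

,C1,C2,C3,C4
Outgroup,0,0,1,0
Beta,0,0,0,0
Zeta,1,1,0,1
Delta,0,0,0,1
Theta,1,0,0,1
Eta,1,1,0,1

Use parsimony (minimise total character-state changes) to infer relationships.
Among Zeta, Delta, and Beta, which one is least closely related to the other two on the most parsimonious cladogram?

Character polarity is set by the outgroup: the derived state is whichever differs from the outgroup's state, so for C3 the derived state is '0', and for the remaining characters it is '1'.
Only Eta, Theta, and Zeta show the derived state '1' for C1, supporting them as a clade.
Only Eta and Zeta show the derived state '1' for C2, supporting them as a clade.
C3 (derived state '0') is shared by all ingroup taxa — unites the whole ingroup.
C4 (derived state '1') is shared by Delta, Eta, Theta, and Zeta — a synapomorphy uniting that clade.
Most parsimonious ingroup topology: (Beta,(((Zeta,Eta),Theta),Delta)).
Zeta and Delta share a more recent common ancestor with each other than either does with Beta, so Beta is the least closely related of the three.

Beta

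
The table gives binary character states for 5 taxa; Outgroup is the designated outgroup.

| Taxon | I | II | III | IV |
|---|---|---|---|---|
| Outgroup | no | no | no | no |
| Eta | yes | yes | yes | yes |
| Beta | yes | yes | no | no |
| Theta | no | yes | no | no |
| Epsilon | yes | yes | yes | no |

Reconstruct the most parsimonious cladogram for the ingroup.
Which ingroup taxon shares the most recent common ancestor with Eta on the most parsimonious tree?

The outgroup has state 'no' for every character, so 'yes' is the derived state throughout.
I: derived state 'yes' in Beta, Epsilon, and Eta only — synapomorphy for {Beta, Epsilon, Eta}.
II (derived state 'yes') is shared by all ingroup taxa — unites the whole ingroup.
III: derived state 'yes' in Epsilon and Eta only — synapomorphy for {Epsilon, Eta}.
IV: derived state 'yes' in Eta only — an autapomorphy, so it tells us nothing about relationships among taxa.
Most parsimonious ingroup topology: (((Eta,Epsilon),Beta),Theta).
Eta and Epsilon form a cherry on this tree, so they are sister taxa.

Epsilon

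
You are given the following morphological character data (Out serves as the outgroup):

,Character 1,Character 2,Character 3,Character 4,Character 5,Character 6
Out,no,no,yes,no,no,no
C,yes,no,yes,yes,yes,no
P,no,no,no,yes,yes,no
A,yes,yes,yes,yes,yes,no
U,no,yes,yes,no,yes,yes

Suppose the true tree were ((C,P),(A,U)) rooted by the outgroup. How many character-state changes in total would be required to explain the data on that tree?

Map each character onto ((C,P),(A,U)) (rooted by Out) and count the minimum state changes it requires (Fitch parsimony):
Character 1: 2; Character 2: 1; Character 3: 1; Character 4: 2; Character 5: 1; Character 6: 1.
Total tree length = 8.

8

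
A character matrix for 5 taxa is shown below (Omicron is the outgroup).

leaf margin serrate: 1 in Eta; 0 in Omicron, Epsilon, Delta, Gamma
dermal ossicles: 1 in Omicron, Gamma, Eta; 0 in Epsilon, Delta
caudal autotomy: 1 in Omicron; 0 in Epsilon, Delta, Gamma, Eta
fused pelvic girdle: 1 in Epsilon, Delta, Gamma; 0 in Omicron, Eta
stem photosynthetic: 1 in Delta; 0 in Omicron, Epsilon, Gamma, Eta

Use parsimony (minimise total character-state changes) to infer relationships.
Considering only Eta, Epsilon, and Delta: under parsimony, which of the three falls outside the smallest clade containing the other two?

Character polarity is set by the outgroup: the derived state is whichever differs from the outgroup's state, so for dermal ossicles, caudal autotomy the derived state is '0', and for the remaining characters it is '1'.
leaf margin serrate (derived state '1') is unique to Eta (autapomorphy; uninformative for grouping).
Only Delta and Epsilon show the derived state '0' for dermal ossicles, supporting them as a clade.
All ingroup taxa share the derived state '0' for caudal autotomy; it defines the ingroup but does not resolve relationships within it.
fused pelvic girdle: derived state '1' in Delta, Epsilon, and Gamma only — synapomorphy for {Delta, Epsilon, Gamma}.
stem photosynthetic (derived state '1') is unique to Delta (autapomorphy; uninformative for grouping).
Most parsimonious ingroup topology: (((Epsilon,Delta),Gamma),Eta).
Delta and Epsilon share a more recent common ancestor with each other than either does with Eta, so Eta is the least closely related of the three.

Eta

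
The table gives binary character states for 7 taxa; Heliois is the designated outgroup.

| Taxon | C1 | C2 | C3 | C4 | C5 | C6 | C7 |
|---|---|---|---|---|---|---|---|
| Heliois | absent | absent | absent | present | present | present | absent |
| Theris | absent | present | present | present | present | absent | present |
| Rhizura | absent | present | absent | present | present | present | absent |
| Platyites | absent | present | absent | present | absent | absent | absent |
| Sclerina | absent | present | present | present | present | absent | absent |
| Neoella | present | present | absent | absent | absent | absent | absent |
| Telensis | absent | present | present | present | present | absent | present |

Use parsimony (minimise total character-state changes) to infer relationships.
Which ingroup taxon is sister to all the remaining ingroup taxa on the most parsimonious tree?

Character polarity is set by the outgroup: the derived state is whichever differs from the outgroup's state, so for C4, C5, C6 the derived state is 'absent', and for the remaining characters it is 'present'.
C1: derived state 'present' in Neoella only — an autapomorphy, so it tells us nothing about relationships among taxa.
C2 (derived state 'present') is shared by all ingroup taxa — unites the whole ingroup.
Only Sclerina, Telensis, and Theris show the derived state 'present' for C3, supporting them as a clade.
C4: derived state 'absent' in Neoella only — an autapomorphy, so it tells us nothing about relationships among taxa.
C5: derived state 'absent' in Neoella and Platyites only — synapomorphy for {Neoella, Platyites}.
Only Neoella, Platyites, Sclerina, Telensis, and Theris show the derived state 'absent' for C6, supporting them as a clade.
C7 (derived state 'present') is shared by Telensis and Theris — a synapomorphy uniting that clade.
Most parsimonious ingroup topology: ((((Theris,Telensis),Sclerina),(Platyites,Neoella)),Rhizura).
Rhizura is sister to the clade containing all other ingroup taxa, so it is the earliest-diverging (most basal) ingroup lineage.

Rhizura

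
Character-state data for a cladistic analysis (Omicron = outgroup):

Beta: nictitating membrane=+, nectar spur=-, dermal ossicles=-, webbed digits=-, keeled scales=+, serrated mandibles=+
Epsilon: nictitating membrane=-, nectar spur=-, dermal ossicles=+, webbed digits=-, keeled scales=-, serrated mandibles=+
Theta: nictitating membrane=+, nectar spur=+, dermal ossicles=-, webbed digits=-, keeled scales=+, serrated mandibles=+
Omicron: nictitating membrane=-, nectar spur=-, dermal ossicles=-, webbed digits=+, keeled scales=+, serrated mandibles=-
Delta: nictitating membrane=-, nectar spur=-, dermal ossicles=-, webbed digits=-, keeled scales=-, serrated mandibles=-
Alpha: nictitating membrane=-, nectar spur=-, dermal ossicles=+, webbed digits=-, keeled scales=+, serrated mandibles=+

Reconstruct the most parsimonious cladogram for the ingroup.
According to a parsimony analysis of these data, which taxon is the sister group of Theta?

Character polarity is set by the outgroup: the derived state is whichever differs from the outgroup's state, so for webbed digits, keeled scales the derived state is '-', and for the remaining characters it is '+'.
Only Beta and Theta show the derived state '+' for nictitating membrane, supporting them as a clade.
nectar spur (derived state '+') is unique to Theta (autapomorphy; uninformative for grouping).
dermal ossicles (derived state '+') is shared by Alpha and Epsilon — a synapomorphy uniting that clade.
All ingroup taxa share the derived state '-' for webbed digits; it defines the ingroup but does not resolve relationships within it.
keeled scales (state '-') occurs in Delta and Epsilon but conflicts with the nesting implied by the other characters — most parsimoniously interpreted as homoplasy.
Only Alpha, Beta, Epsilon, and Theta show the derived state '+' for serrated mandibles, supporting them as a clade.
Most parsimonious ingroup topology: (Delta,((Theta,Beta),(Epsilon,Alpha))).
Theta and Beta form a cherry on this tree, so they are sister taxa.

Beta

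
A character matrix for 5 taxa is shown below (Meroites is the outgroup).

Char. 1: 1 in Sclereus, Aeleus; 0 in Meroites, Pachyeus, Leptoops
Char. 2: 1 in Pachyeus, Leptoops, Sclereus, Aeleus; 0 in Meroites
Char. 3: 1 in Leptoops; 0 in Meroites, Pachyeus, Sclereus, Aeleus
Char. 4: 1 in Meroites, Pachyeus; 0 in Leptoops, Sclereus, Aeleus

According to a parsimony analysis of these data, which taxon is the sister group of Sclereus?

Character polarity is set by the outgroup: the derived state is whichever differs from the outgroup's state, so for Char. 4 the derived state is '0', and for the remaining characters it is '1'.
Char. 1 (derived state '1') is shared by Aeleus and Sclereus — a synapomorphy uniting that clade.
All ingroup taxa share the derived state '1' for Char. 2; it defines the ingroup but does not resolve relationships within it.
Char. 3: derived state '1' in Leptoops only — an autapomorphy, so it tells us nothing about relationships among taxa.
Char. 4 (derived state '0') is shared by Aeleus, Leptoops, and Sclereus — a synapomorphy uniting that clade.
Most parsimonious ingroup topology: (((Aeleus,Sclereus),Leptoops),Pachyeus).
Sclereus and Aeleus form a cherry on this tree, so they are sister taxa.

Aeleus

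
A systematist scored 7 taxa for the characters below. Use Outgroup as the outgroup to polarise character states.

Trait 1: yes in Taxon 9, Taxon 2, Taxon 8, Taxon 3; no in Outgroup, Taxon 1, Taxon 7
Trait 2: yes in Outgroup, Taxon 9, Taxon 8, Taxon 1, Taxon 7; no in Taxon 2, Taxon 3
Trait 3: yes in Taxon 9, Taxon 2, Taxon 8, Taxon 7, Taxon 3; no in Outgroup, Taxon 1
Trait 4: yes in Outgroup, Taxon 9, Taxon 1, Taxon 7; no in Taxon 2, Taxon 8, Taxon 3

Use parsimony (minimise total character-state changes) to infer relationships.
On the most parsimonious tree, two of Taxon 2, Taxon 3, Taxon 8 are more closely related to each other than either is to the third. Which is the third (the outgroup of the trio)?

Taxon 8

Character polarity is set by the outgroup: the derived state is whichever differs from the outgroup's state, so for Trait 2, Trait 4 the derived state is 'no', and for the remaining characters it is 'yes'.
Trait 1: derived state 'yes' in Taxon 2, Taxon 3, Taxon 8, and Taxon 9 only — synapomorphy for {Taxon 2, Taxon 3, Taxon 8, Taxon 9}.
Trait 2 (derived state 'no') is shared by Taxon 2 and Taxon 3 — a synapomorphy uniting that clade.
Only Taxon 2, Taxon 3, Taxon 7, Taxon 8, and Taxon 9 show the derived state 'yes' for Trait 3, supporting them as a clade.
Only Taxon 2, Taxon 3, and Taxon 8 show the derived state 'no' for Trait 4, supporting them as a clade.
Most parsimonious ingroup topology: (((Taxon 9,((Taxon 2,Taxon 3),Taxon 8)),Taxon 7),Taxon 1).
Taxon 3 and Taxon 2 share a more recent common ancestor with each other than either does with Taxon 8, so Taxon 8 is the least closely related of the three.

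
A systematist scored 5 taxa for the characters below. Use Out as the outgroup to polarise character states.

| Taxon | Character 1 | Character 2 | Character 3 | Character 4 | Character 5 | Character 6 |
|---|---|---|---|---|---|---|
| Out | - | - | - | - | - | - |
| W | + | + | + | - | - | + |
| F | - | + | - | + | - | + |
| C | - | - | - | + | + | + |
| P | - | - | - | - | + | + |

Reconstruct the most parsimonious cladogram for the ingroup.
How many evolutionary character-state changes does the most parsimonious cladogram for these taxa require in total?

The outgroup has state '-' for every character, so '+' is the derived state throughout.
Character 1 (derived state '+') is unique to W (autapomorphy; uninformative for grouping).
Only F and W show the derived state '+' for Character 2, supporting them as a clade.
Character 3 (derived state '+') is unique to W (autapomorphy; uninformative for grouping).
Character 4 groups C and F, which is incompatible with the clades supported by the remaining characters; treating it as convergent (homoplasy) costs fewer steps than any alternative tree.
Character 5: derived state '+' in C and P only — synapomorphy for {C, P}.
All ingroup taxa share the derived state '+' for Character 6; it defines the ingroup but does not resolve relationships within it.
Most parsimonious ingroup topology: ((W,F),(C,P)).
Changes per character on this tree: Character 1: 1; Character 2: 1; Character 3: 1; Character 4: 2; Character 5: 1; Character 6: 1.
Total = 7.

7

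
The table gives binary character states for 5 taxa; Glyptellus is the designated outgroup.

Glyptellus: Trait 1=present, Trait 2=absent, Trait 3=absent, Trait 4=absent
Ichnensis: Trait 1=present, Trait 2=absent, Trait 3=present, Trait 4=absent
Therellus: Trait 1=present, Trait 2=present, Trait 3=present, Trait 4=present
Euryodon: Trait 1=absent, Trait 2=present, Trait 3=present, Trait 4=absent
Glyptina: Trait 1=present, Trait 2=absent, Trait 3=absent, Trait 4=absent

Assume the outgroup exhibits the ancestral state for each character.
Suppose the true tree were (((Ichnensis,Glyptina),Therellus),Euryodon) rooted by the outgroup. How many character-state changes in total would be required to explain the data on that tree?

6

Map each character onto (((Ichnensis,Glyptina),Therellus),Euryodon) (rooted by Glyptellus) and count the minimum state changes it requires (Fitch parsimony):
Trait 1: 1; Trait 2: 2; Trait 3: 2; Trait 4: 1.
Total tree length = 6.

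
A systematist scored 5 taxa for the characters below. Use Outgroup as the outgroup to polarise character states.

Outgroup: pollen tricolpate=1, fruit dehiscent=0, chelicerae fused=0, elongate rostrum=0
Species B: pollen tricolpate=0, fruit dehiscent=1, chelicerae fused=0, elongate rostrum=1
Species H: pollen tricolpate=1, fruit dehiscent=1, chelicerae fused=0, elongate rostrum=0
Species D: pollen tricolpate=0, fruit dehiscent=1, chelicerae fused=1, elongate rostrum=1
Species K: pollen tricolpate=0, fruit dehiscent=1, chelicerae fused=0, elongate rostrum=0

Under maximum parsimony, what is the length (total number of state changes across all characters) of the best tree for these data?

Character polarity is set by the outgroup: the derived state is whichever differs from the outgroup's state, so for pollen tricolpate the derived state is '0', and for the remaining characters it is '1'.
pollen tricolpate: derived state '0' in Species B, Species D, and Species K only — synapomorphy for {Species B, Species D, Species K}.
fruit dehiscent (derived state '1') is shared by all ingroup taxa — unites the whole ingroup.
chelicerae fused: derived state '1' in Species D only — an autapomorphy, so it tells us nothing about relationships among taxa.
elongate rostrum: derived state '1' in Species B and Species D only — synapomorphy for {Species B, Species D}.
Most parsimonious ingroup topology: (((Species B,Species D),Species K),Species H).
Changes per character on this tree: pollen tricolpate: 1; fruit dehiscent: 1; chelicerae fused: 1; elongate rostrum: 1.
Total = 4.

4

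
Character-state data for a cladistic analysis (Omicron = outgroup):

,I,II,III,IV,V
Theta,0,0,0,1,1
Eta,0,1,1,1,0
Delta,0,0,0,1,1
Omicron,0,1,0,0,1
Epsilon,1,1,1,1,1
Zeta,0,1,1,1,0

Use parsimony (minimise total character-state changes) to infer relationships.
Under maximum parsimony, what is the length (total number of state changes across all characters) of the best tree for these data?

Character polarity is set by the outgroup: the derived state is whichever differs from the outgroup's state, so for II, V the derived state is '0', and for the remaining characters it is '1'.
I: derived state '1' in Epsilon only — an autapomorphy, so it tells us nothing about relationships among taxa.
II: derived state '0' in Delta and Theta only — synapomorphy for {Delta, Theta}.
Only Epsilon, Eta, and Zeta show the derived state '1' for III, supporting them as a clade.
IV (derived state '1') is shared by all ingroup taxa — unites the whole ingroup.
V (derived state '0') is shared by Eta and Zeta — a synapomorphy uniting that clade.
Most parsimonious ingroup topology: ((Delta,Theta),(Epsilon,(Zeta,Eta))).
Changes per character on this tree: I: 1; II: 1; III: 1; IV: 1; V: 1.
Total = 5.

5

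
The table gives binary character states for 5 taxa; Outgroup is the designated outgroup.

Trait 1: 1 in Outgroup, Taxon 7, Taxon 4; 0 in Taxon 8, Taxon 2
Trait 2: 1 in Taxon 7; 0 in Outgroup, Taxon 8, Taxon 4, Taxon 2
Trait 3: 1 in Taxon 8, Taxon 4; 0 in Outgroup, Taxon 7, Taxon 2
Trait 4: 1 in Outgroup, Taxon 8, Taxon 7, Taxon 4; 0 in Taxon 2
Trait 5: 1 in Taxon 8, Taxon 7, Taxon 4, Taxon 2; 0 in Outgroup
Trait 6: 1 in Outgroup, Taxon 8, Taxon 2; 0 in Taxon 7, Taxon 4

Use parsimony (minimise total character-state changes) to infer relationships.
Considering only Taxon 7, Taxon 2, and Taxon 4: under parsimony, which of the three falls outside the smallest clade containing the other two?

Character polarity is set by the outgroup: the derived state is whichever differs from the outgroup's state, so for Trait 1, Trait 4, Trait 6 the derived state is '0', and for the remaining characters it is '1'.
Only Taxon 2 and Taxon 8 show the derived state '0' for Trait 1, supporting them as a clade.
Trait 2 (derived state '1') is unique to Taxon 7 (autapomorphy; uninformative for grouping).
Trait 3 (state '1') occurs in Taxon 4 and Taxon 8 but conflicts with the nesting implied by the other characters — most parsimoniously interpreted as homoplasy.
Trait 4 (derived state '0') is unique to Taxon 2 (autapomorphy; uninformative for grouping).
Trait 5 (derived state '1') is shared by all ingroup taxa — unites the whole ingroup.
Trait 6: derived state '0' in Taxon 4 and Taxon 7 only — synapomorphy for {Taxon 4, Taxon 7}.
Most parsimonious ingroup topology: ((Taxon 8,Taxon 2),(Taxon 7,Taxon 4)).
Taxon 4 and Taxon 7 share a more recent common ancestor with each other than either does with Taxon 2, so Taxon 2 is the least closely related of the three.

Taxon 2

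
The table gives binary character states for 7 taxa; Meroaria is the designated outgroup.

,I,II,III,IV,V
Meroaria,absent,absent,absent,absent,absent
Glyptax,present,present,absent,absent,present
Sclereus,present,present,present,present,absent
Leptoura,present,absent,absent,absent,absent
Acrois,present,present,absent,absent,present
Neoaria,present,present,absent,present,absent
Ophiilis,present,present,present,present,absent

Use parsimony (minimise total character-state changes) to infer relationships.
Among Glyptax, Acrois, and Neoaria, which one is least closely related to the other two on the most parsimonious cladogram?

The outgroup has state 'absent' for every character, so 'present' is the derived state throughout.
All ingroup taxa share the derived state 'present' for I; it defines the ingroup but does not resolve relationships within it.
II: derived state 'present' in Acrois, Glyptax, Neoaria, Ophiilis, and Sclereus only — synapomorphy for {Acrois, Glyptax, Neoaria, Ophiilis, Sclereus}.
III: derived state 'present' in Ophiilis and Sclereus only — synapomorphy for {Ophiilis, Sclereus}.
Only Neoaria, Ophiilis, and Sclereus show the derived state 'present' for IV, supporting them as a clade.
Only Acrois and Glyptax show the derived state 'present' for V, supporting them as a clade.
Most parsimonious ingroup topology: (((Glyptax,Acrois),((Sclereus,Ophiilis),Neoaria)),Leptoura).
Acrois and Glyptax share a more recent common ancestor with each other than either does with Neoaria, so Neoaria is the least closely related of the three.

Neoaria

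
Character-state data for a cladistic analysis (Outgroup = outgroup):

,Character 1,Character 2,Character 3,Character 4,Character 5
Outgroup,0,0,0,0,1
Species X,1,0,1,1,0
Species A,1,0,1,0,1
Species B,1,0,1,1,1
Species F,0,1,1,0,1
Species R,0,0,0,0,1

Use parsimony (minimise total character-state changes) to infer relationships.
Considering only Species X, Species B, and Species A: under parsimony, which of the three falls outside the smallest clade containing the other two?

Species A

Character polarity is set by the outgroup: the derived state is whichever differs from the outgroup's state, so for Character 5 the derived state is '0', and for the remaining characters it is '1'.
Only Species A, Species B, and Species X show the derived state '1' for Character 1, supporting them as a clade.
Character 2: derived state '1' in Species F only — an autapomorphy, so it tells us nothing about relationships among taxa.
Character 3 (derived state '1') is shared by Species A, Species B, Species F, and Species X — a synapomorphy uniting that clade.
Only Species B and Species X show the derived state '1' for Character 4, supporting them as a clade.
Character 5 (derived state '0') is unique to Species X (autapomorphy; uninformative for grouping).
Most parsimonious ingroup topology: ((((Species X,Species B),Species A),Species F),Species R).
Species B and Species X share a more recent common ancestor with each other than either does with Species A, so Species A is the least closely related of the three.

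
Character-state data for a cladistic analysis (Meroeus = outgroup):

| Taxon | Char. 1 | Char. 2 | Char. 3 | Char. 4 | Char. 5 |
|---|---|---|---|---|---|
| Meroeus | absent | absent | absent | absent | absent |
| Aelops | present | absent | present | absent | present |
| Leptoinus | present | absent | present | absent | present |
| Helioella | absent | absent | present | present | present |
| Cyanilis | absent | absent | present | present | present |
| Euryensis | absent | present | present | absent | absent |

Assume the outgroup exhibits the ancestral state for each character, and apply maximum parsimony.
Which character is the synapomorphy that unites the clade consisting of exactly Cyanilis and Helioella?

The outgroup has state 'absent' for every character, so 'present' is the derived state throughout.
Char. 1: derived state 'present' in Aelops and Leptoinus only — synapomorphy for {Aelops, Leptoinus}.
Char. 2: derived state 'present' in Euryensis only — an autapomorphy, so it tells us nothing about relationships among taxa.
Char. 3 (derived state 'present') is shared by all ingroup taxa — unites the whole ingroup.
Only Cyanilis and Helioella show the derived state 'present' for Char. 4, supporting them as a clade.
Only Aelops, Cyanilis, Helioella, and Leptoinus show the derived state 'present' for Char. 5, supporting them as a clade.
Most parsimonious ingroup topology: (((Aelops,Leptoinus),(Helioella,Cyanilis)),Euryensis).
The clade {Cyanilis, Helioella} is supported by Char. 4: its derived state 'present' occurs in exactly those taxa and in no other taxon (including the outgroup).

Char. 4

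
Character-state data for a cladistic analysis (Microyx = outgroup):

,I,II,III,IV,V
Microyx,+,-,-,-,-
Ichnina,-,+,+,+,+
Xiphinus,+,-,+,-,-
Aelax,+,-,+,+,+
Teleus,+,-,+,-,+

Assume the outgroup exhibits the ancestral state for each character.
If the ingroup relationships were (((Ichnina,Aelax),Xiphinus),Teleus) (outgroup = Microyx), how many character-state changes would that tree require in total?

6

Map each character onto (((Ichnina,Aelax),Xiphinus),Teleus) (rooted by Microyx) and count the minimum state changes it requires (Fitch parsimony):
I: 1; II: 1; III: 1; IV: 1; V: 2.
Total tree length = 6.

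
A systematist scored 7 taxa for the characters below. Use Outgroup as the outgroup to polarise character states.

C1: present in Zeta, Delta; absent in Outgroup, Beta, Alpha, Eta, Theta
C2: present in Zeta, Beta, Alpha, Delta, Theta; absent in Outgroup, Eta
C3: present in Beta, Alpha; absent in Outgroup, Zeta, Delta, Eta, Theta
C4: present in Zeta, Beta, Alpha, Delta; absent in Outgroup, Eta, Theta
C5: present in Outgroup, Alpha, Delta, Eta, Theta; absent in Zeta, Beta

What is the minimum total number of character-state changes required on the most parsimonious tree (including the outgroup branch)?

6

Character polarity is set by the outgroup: the derived state is whichever differs from the outgroup's state, so for C5 the derived state is 'absent', and for the remaining characters it is 'present'.
C1: derived state 'present' in Delta and Zeta only — synapomorphy for {Delta, Zeta}.
C2 (derived state 'present') is shared by Alpha, Beta, Delta, Theta, and Zeta — a synapomorphy uniting that clade.
C3 (derived state 'present') is shared by Alpha and Beta — a synapomorphy uniting that clade.
Only Alpha, Beta, Delta, and Zeta show the derived state 'present' for C4, supporting them as a clade.
C5 groups Beta and Zeta, which is incompatible with the clades supported by the remaining characters; treating it as convergent (homoplasy) costs fewer steps than any alternative tree.
Most parsimonious ingroup topology: ((((Zeta,Delta),(Beta,Alpha)),Theta),Eta).
Changes per character on this tree: C1: 1; C2: 1; C3: 1; C4: 1; C5: 2.
Total = 6.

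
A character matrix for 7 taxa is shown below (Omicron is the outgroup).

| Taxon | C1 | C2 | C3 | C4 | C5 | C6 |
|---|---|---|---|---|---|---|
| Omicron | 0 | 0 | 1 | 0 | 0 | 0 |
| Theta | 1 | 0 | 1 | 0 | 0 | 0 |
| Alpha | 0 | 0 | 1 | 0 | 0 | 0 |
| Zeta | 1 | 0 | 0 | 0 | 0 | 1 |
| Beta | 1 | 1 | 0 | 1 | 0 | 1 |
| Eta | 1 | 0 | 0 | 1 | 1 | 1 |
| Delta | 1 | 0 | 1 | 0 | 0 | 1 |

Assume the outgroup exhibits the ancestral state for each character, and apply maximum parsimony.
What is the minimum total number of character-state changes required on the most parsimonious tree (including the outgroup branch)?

Character polarity is set by the outgroup: the derived state is whichever differs from the outgroup's state, so for C3 the derived state is '0', and for the remaining characters it is '1'.
C1: derived state '1' in Beta, Delta, Eta, Theta, and Zeta only — synapomorphy for {Beta, Delta, Eta, Theta, Zeta}.
C2: derived state '1' in Beta only — an autapomorphy, so it tells us nothing about relationships among taxa.
Only Beta, Eta, and Zeta show the derived state '0' for C3, supporting them as a clade.
C4 (derived state '1') is shared by Beta and Eta — a synapomorphy uniting that clade.
C5 (derived state '1') is unique to Eta (autapomorphy; uninformative for grouping).
Only Beta, Delta, Eta, and Zeta show the derived state '1' for C6, supporting them as a clade.
Most parsimonious ingroup topology: ((Theta,((Zeta,(Beta,Eta)),Delta)),Alpha).
Changes per character on this tree: C1: 1; C2: 1; C3: 1; C4: 1; C5: 1; C6: 1.
Total = 6.

6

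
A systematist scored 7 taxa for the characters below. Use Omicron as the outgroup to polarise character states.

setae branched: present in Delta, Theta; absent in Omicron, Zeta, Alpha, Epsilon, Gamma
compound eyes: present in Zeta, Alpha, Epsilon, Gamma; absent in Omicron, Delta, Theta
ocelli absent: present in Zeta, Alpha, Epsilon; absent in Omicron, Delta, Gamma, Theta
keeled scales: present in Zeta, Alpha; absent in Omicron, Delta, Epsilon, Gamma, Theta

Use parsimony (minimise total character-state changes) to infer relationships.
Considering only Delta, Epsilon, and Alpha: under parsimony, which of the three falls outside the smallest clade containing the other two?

The outgroup has state 'absent' for every character, so 'present' is the derived state throughout.
setae branched: derived state 'present' in Delta and Theta only — synapomorphy for {Delta, Theta}.
compound eyes: derived state 'present' in Alpha, Epsilon, Gamma, and Zeta only — synapomorphy for {Alpha, Epsilon, Gamma, Zeta}.
Only Alpha, Epsilon, and Zeta show the derived state 'present' for ocelli absent, supporting them as a clade.
keeled scales: derived state 'present' in Alpha and Zeta only — synapomorphy for {Alpha, Zeta}.
Most parsimonious ingroup topology: ((Delta,Theta),(((Zeta,Alpha),Epsilon),Gamma)).
Epsilon and Alpha share a more recent common ancestor with each other than either does with Delta, so Delta is the least closely related of the three.

Delta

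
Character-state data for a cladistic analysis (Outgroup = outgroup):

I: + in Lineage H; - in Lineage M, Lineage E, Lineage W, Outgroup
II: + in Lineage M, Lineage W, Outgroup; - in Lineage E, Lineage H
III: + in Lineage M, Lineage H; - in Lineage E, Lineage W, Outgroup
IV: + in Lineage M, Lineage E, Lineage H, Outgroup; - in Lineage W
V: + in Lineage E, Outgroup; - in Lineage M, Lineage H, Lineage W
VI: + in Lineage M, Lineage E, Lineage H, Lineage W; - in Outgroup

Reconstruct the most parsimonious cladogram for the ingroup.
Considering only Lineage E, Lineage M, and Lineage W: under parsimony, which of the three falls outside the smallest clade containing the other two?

Character polarity is set by the outgroup: the derived state is whichever differs from the outgroup's state, so for II, IV, V the derived state is '-', and for the remaining characters it is '+'.
I (derived state '+') is unique to Lineage H (autapomorphy; uninformative for grouping).
II groups Lineage E and Lineage H, which is incompatible with the clades supported by the remaining characters; treating it as convergent (homoplasy) costs fewer steps than any alternative tree.
Only Lineage H and Lineage M show the derived state '+' for III, supporting them as a clade.
IV (derived state '-') is unique to Lineage W (autapomorphy; uninformative for grouping).
Only Lineage H, Lineage M, and Lineage W show the derived state '-' for V, supporting them as a clade.
All ingroup taxa share the derived state '+' for VI; it defines the ingroup but does not resolve relationships within it.
Most parsimonious ingroup topology: ((Lineage W,(Lineage M,Lineage H)),Lineage E).
Lineage W and Lineage M share a more recent common ancestor with each other than either does with Lineage E, so Lineage E is the least closely related of the three.

Lineage E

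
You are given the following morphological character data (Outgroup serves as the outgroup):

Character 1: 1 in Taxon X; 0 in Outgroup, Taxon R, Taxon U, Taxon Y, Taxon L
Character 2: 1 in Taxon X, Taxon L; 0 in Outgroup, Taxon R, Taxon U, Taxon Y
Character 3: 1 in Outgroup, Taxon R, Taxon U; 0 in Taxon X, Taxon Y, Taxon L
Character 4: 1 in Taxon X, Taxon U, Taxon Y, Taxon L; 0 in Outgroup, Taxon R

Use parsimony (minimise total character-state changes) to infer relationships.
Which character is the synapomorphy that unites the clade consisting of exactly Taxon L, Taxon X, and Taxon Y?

Character polarity is set by the outgroup: the derived state is whichever differs from the outgroup's state, so for Character 3 the derived state is '0', and for the remaining characters it is '1'.
Character 1 (derived state '1') is unique to Taxon X (autapomorphy; uninformative for grouping).
Character 2 (derived state '1') is shared by Taxon L and Taxon X — a synapomorphy uniting that clade.
Character 3: derived state '0' in Taxon L, Taxon X, and Taxon Y only — synapomorphy for {Taxon L, Taxon X, Taxon Y}.
Character 4: derived state '1' in Taxon L, Taxon U, Taxon X, and Taxon Y only — synapomorphy for {Taxon L, Taxon U, Taxon X, Taxon Y}.
Most parsimonious ingroup topology: ((((Taxon X,Taxon L),Taxon Y),Taxon U),Taxon R).
The clade {Taxon L, Taxon X, Taxon Y} is supported by Character 3: its derived state '0' occurs in exactly those taxa and in no other taxon (including the outgroup).

Character 3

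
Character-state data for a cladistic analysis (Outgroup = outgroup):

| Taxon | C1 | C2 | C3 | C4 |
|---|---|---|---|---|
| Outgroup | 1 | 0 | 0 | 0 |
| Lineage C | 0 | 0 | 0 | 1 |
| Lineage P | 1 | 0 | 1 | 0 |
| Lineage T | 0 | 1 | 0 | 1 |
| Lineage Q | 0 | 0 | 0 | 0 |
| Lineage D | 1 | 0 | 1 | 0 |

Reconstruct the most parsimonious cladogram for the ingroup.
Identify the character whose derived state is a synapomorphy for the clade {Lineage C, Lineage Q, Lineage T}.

Character polarity is set by the outgroup: the derived state is whichever differs from the outgroup's state, so for C1 the derived state is '0', and for the remaining characters it is '1'.
Only Lineage C, Lineage Q, and Lineage T show the derived state '0' for C1, supporting them as a clade.
C2 (derived state '1') is unique to Lineage T (autapomorphy; uninformative for grouping).
C3: derived state '1' in Lineage D and Lineage P only — synapomorphy for {Lineage D, Lineage P}.
Only Lineage C and Lineage T show the derived state '1' for C4, supporting them as a clade.
Most parsimonious ingroup topology: (((Lineage C,Lineage T),Lineage Q),(Lineage P,Lineage D)).
The clade {Lineage C, Lineage Q, Lineage T} is supported by C1: its derived state '0' occurs in exactly those taxa and in no other taxon (including the outgroup).

C1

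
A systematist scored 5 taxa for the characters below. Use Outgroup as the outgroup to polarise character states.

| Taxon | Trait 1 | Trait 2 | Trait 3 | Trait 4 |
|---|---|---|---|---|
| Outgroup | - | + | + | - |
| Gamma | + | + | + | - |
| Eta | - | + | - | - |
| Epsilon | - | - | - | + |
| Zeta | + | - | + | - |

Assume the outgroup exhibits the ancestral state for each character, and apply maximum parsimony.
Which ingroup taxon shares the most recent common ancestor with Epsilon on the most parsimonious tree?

Eta

Character polarity is set by the outgroup: the derived state is whichever differs from the outgroup's state, so for Trait 2, Trait 3 the derived state is '-', and for the remaining characters it is '+'.
Trait 1 (derived state '+') is shared by Gamma and Zeta — a synapomorphy uniting that clade.
Trait 2 groups Epsilon and Zeta, which is incompatible with the clades supported by the remaining characters; treating it as convergent (homoplasy) costs fewer steps than any alternative tree.
Trait 3: derived state '-' in Epsilon and Eta only — synapomorphy for {Epsilon, Eta}.
Trait 4: derived state '+' in Epsilon only — an autapomorphy, so it tells us nothing about relationships among taxa.
Most parsimonious ingroup topology: ((Gamma,Zeta),(Eta,Epsilon)).
Epsilon and Eta form a cherry on this tree, so they are sister taxa.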